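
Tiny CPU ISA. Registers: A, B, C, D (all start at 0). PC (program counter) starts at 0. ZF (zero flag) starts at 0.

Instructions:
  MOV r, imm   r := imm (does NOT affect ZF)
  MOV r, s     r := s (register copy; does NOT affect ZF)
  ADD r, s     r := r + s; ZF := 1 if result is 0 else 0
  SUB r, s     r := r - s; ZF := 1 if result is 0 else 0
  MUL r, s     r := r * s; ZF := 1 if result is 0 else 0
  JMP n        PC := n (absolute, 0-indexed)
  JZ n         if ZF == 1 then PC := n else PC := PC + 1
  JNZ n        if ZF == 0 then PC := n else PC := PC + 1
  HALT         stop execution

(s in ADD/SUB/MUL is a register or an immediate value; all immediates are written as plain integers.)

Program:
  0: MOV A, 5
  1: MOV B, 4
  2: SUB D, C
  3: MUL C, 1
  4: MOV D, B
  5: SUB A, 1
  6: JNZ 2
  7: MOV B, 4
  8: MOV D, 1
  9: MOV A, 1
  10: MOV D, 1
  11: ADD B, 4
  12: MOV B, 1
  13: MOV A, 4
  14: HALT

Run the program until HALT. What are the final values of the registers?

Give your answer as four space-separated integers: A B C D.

Answer: 4 1 0 1

Derivation:
Step 1: PC=0 exec 'MOV A, 5'. After: A=5 B=0 C=0 D=0 ZF=0 PC=1
Step 2: PC=1 exec 'MOV B, 4'. After: A=5 B=4 C=0 D=0 ZF=0 PC=2
Step 3: PC=2 exec 'SUB D, C'. After: A=5 B=4 C=0 D=0 ZF=1 PC=3
Step 4: PC=3 exec 'MUL C, 1'. After: A=5 B=4 C=0 D=0 ZF=1 PC=4
Step 5: PC=4 exec 'MOV D, B'. After: A=5 B=4 C=0 D=4 ZF=1 PC=5
Step 6: PC=5 exec 'SUB A, 1'. After: A=4 B=4 C=0 D=4 ZF=0 PC=6
Step 7: PC=6 exec 'JNZ 2'. After: A=4 B=4 C=0 D=4 ZF=0 PC=2
Step 8: PC=2 exec 'SUB D, C'. After: A=4 B=4 C=0 D=4 ZF=0 PC=3
Step 9: PC=3 exec 'MUL C, 1'. After: A=4 B=4 C=0 D=4 ZF=1 PC=4
Step 10: PC=4 exec 'MOV D, B'. After: A=4 B=4 C=0 D=4 ZF=1 PC=5
Step 11: PC=5 exec 'SUB A, 1'. After: A=3 B=4 C=0 D=4 ZF=0 PC=6
Step 12: PC=6 exec 'JNZ 2'. After: A=3 B=4 C=0 D=4 ZF=0 PC=2
Step 13: PC=2 exec 'SUB D, C'. After: A=3 B=4 C=0 D=4 ZF=0 PC=3
Step 14: PC=3 exec 'MUL C, 1'. After: A=3 B=4 C=0 D=4 ZF=1 PC=4
Step 15: PC=4 exec 'MOV D, B'. After: A=3 B=4 C=0 D=4 ZF=1 PC=5
Step 16: PC=5 exec 'SUB A, 1'. After: A=2 B=4 C=0 D=4 ZF=0 PC=6
Step 17: PC=6 exec 'JNZ 2'. After: A=2 B=4 C=0 D=4 ZF=0 PC=2
Step 18: PC=2 exec 'SUB D, C'. After: A=2 B=4 C=0 D=4 ZF=0 PC=3
Step 19: PC=3 exec 'MUL C, 1'. After: A=2 B=4 C=0 D=4 ZF=1 PC=4
Step 20: PC=4 exec 'MOV D, B'. After: A=2 B=4 C=0 D=4 ZF=1 PC=5
Step 21: PC=5 exec 'SUB A, 1'. After: A=1 B=4 C=0 D=4 ZF=0 PC=6
Step 22: PC=6 exec 'JNZ 2'. After: A=1 B=4 C=0 D=4 ZF=0 PC=2
Step 23: PC=2 exec 'SUB D, C'. After: A=1 B=4 C=0 D=4 ZF=0 PC=3
Step 24: PC=3 exec 'MUL C, 1'. After: A=1 B=4 C=0 D=4 ZF=1 PC=4
Step 25: PC=4 exec 'MOV D, B'. After: A=1 B=4 C=0 D=4 ZF=1 PC=5
Step 26: PC=5 exec 'SUB A, 1'. After: A=0 B=4 C=0 D=4 ZF=1 PC=6
Step 27: PC=6 exec 'JNZ 2'. After: A=0 B=4 C=0 D=4 ZF=1 PC=7
Step 28: PC=7 exec 'MOV B, 4'. After: A=0 B=4 C=0 D=4 ZF=1 PC=8
Step 29: PC=8 exec 'MOV D, 1'. After: A=0 B=4 C=0 D=1 ZF=1 PC=9
Step 30: PC=9 exec 'MOV A, 1'. After: A=1 B=4 C=0 D=1 ZF=1 PC=10
Step 31: PC=10 exec 'MOV D, 1'. After: A=1 B=4 C=0 D=1 ZF=1 PC=11
Step 32: PC=11 exec 'ADD B, 4'. After: A=1 B=8 C=0 D=1 ZF=0 PC=12
Step 33: PC=12 exec 'MOV B, 1'. After: A=1 B=1 C=0 D=1 ZF=0 PC=13
Step 34: PC=13 exec 'MOV A, 4'. After: A=4 B=1 C=0 D=1 ZF=0 PC=14
Step 35: PC=14 exec 'HALT'. After: A=4 B=1 C=0 D=1 ZF=0 PC=14 HALTED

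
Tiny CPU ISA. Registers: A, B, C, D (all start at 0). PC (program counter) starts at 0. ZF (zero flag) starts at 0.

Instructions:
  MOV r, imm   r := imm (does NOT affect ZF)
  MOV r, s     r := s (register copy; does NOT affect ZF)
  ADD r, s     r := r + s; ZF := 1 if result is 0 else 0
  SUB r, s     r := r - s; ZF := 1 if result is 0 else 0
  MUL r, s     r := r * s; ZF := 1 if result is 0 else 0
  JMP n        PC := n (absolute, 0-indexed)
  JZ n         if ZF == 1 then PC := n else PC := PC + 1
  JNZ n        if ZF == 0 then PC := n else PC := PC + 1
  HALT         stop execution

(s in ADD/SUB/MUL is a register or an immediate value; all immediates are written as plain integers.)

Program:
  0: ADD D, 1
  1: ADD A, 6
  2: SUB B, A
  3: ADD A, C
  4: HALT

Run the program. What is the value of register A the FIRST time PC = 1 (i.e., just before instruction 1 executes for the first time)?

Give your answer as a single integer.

Step 1: PC=0 exec 'ADD D, 1'. After: A=0 B=0 C=0 D=1 ZF=0 PC=1
First time PC=1: A=0

0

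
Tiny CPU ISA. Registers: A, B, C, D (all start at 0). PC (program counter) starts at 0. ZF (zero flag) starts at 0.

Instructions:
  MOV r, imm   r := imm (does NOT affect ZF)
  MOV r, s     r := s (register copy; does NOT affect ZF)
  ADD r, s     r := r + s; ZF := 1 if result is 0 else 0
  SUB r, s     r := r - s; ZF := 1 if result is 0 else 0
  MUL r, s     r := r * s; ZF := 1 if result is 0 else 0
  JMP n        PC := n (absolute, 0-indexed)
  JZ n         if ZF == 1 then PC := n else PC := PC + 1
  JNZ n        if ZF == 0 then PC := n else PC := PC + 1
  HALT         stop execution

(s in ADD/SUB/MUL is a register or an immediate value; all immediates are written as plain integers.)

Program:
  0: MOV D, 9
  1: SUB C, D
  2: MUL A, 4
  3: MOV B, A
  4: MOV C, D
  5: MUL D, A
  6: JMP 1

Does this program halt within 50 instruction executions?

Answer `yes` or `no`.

Step 1: PC=0 exec 'MOV D, 9'. After: A=0 B=0 C=0 D=9 ZF=0 PC=1
Step 2: PC=1 exec 'SUB C, D'. After: A=0 B=0 C=-9 D=9 ZF=0 PC=2
Step 3: PC=2 exec 'MUL A, 4'. After: A=0 B=0 C=-9 D=9 ZF=1 PC=3
Step 4: PC=3 exec 'MOV B, A'. After: A=0 B=0 C=-9 D=9 ZF=1 PC=4
Step 5: PC=4 exec 'MOV C, D'. After: A=0 B=0 C=9 D=9 ZF=1 PC=5
Step 6: PC=5 exec 'MUL D, A'. After: A=0 B=0 C=9 D=0 ZF=1 PC=6
Step 7: PC=6 exec 'JMP 1'. After: A=0 B=0 C=9 D=0 ZF=1 PC=1
Step 8: PC=1 exec 'SUB C, D'. After: A=0 B=0 C=9 D=0 ZF=0 PC=2
Step 9: PC=2 exec 'MUL A, 4'. After: A=0 B=0 C=9 D=0 ZF=1 PC=3
Step 10: PC=3 exec 'MOV B, A'. After: A=0 B=0 C=9 D=0 ZF=1 PC=4
Step 11: PC=4 exec 'MOV C, D'. After: A=0 B=0 C=0 D=0 ZF=1 PC=5
Step 12: PC=5 exec 'MUL D, A'. After: A=0 B=0 C=0 D=0 ZF=1 PC=6
Step 13: PC=6 exec 'JMP 1'. After: A=0 B=0 C=0 D=0 ZF=1 PC=1
Step 14: PC=1 exec 'SUB C, D'. After: A=0 B=0 C=0 D=0 ZF=1 PC=2
Step 15: PC=2 exec 'MUL A, 4'. After: A=0 B=0 C=0 D=0 ZF=1 PC=3
Step 16: PC=3 exec 'MOV B, A'. After: A=0 B=0 C=0 D=0 ZF=1 PC=4
Step 17: PC=4 exec 'MOV C, D'. After: A=0 B=0 C=0 D=0 ZF=1 PC=5
State after step 17 equals state after step 11: the program is in a cycle of length 6 and will never halt.

Answer: no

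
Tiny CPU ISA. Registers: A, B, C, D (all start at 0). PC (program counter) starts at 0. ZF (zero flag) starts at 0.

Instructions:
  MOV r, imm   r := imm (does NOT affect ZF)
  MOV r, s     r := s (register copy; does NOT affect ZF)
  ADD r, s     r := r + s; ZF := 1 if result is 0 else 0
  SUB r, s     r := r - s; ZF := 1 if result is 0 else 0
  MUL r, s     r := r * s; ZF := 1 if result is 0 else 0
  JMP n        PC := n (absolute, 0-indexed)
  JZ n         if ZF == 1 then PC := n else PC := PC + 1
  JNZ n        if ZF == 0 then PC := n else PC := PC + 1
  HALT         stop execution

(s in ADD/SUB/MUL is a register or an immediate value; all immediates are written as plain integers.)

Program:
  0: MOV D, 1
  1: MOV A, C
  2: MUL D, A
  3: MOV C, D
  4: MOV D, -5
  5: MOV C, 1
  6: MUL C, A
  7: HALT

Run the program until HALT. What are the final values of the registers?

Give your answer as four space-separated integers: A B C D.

Answer: 0 0 0 -5

Derivation:
Step 1: PC=0 exec 'MOV D, 1'. After: A=0 B=0 C=0 D=1 ZF=0 PC=1
Step 2: PC=1 exec 'MOV A, C'. After: A=0 B=0 C=0 D=1 ZF=0 PC=2
Step 3: PC=2 exec 'MUL D, A'. After: A=0 B=0 C=0 D=0 ZF=1 PC=3
Step 4: PC=3 exec 'MOV C, D'. After: A=0 B=0 C=0 D=0 ZF=1 PC=4
Step 5: PC=4 exec 'MOV D, -5'. After: A=0 B=0 C=0 D=-5 ZF=1 PC=5
Step 6: PC=5 exec 'MOV C, 1'. After: A=0 B=0 C=1 D=-5 ZF=1 PC=6
Step 7: PC=6 exec 'MUL C, A'. After: A=0 B=0 C=0 D=-5 ZF=1 PC=7
Step 8: PC=7 exec 'HALT'. After: A=0 B=0 C=0 D=-5 ZF=1 PC=7 HALTED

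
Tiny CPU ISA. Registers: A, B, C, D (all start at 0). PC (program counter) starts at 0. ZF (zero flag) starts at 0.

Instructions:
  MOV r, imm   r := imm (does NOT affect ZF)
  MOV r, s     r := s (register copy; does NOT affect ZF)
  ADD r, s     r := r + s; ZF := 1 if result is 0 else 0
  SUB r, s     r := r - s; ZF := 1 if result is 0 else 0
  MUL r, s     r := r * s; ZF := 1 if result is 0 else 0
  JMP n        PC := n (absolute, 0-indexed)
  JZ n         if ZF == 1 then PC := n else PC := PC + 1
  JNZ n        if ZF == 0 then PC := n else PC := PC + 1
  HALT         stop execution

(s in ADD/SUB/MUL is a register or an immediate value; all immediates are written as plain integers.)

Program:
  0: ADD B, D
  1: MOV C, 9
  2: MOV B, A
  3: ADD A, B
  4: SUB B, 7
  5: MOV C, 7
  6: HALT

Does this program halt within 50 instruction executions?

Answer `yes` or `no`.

Step 1: PC=0 exec 'ADD B, D'. After: A=0 B=0 C=0 D=0 ZF=1 PC=1
Step 2: PC=1 exec 'MOV C, 9'. After: A=0 B=0 C=9 D=0 ZF=1 PC=2
Step 3: PC=2 exec 'MOV B, A'. After: A=0 B=0 C=9 D=0 ZF=1 PC=3
Step 4: PC=3 exec 'ADD A, B'. After: A=0 B=0 C=9 D=0 ZF=1 PC=4
Step 5: PC=4 exec 'SUB B, 7'. After: A=0 B=-7 C=9 D=0 ZF=0 PC=5
Step 6: PC=5 exec 'MOV C, 7'. After: A=0 B=-7 C=7 D=0 ZF=0 PC=6
Step 7: PC=6 exec 'HALT'. After: A=0 B=-7 C=7 D=0 ZF=0 PC=6 HALTED

Answer: yes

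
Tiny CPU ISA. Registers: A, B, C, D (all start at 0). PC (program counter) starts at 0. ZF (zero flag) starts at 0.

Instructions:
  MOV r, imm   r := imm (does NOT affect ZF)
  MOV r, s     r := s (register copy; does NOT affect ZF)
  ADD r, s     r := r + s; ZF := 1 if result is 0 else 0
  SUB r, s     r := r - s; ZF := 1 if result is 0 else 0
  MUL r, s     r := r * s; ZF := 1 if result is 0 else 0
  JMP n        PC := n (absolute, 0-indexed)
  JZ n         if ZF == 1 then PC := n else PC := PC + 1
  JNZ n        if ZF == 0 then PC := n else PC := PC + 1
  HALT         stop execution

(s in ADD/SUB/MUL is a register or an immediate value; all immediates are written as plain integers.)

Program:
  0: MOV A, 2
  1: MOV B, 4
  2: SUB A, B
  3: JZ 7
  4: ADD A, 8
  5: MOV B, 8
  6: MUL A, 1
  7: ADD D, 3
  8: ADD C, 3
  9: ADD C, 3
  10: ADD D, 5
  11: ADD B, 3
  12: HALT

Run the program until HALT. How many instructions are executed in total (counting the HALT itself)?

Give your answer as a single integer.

Answer: 13

Derivation:
Step 1: PC=0 exec 'MOV A, 2'. After: A=2 B=0 C=0 D=0 ZF=0 PC=1
Step 2: PC=1 exec 'MOV B, 4'. After: A=2 B=4 C=0 D=0 ZF=0 PC=2
Step 3: PC=2 exec 'SUB A, B'. After: A=-2 B=4 C=0 D=0 ZF=0 PC=3
Step 4: PC=3 exec 'JZ 7'. After: A=-2 B=4 C=0 D=0 ZF=0 PC=4
Step 5: PC=4 exec 'ADD A, 8'. After: A=6 B=4 C=0 D=0 ZF=0 PC=5
Step 6: PC=5 exec 'MOV B, 8'. After: A=6 B=8 C=0 D=0 ZF=0 PC=6
Step 7: PC=6 exec 'MUL A, 1'. After: A=6 B=8 C=0 D=0 ZF=0 PC=7
Step 8: PC=7 exec 'ADD D, 3'. After: A=6 B=8 C=0 D=3 ZF=0 PC=8
Step 9: PC=8 exec 'ADD C, 3'. After: A=6 B=8 C=3 D=3 ZF=0 PC=9
Step 10: PC=9 exec 'ADD C, 3'. After: A=6 B=8 C=6 D=3 ZF=0 PC=10
Step 11: PC=10 exec 'ADD D, 5'. After: A=6 B=8 C=6 D=8 ZF=0 PC=11
Step 12: PC=11 exec 'ADD B, 3'. After: A=6 B=11 C=6 D=8 ZF=0 PC=12
Step 13: PC=12 exec 'HALT'. After: A=6 B=11 C=6 D=8 ZF=0 PC=12 HALTED
Total instructions executed: 13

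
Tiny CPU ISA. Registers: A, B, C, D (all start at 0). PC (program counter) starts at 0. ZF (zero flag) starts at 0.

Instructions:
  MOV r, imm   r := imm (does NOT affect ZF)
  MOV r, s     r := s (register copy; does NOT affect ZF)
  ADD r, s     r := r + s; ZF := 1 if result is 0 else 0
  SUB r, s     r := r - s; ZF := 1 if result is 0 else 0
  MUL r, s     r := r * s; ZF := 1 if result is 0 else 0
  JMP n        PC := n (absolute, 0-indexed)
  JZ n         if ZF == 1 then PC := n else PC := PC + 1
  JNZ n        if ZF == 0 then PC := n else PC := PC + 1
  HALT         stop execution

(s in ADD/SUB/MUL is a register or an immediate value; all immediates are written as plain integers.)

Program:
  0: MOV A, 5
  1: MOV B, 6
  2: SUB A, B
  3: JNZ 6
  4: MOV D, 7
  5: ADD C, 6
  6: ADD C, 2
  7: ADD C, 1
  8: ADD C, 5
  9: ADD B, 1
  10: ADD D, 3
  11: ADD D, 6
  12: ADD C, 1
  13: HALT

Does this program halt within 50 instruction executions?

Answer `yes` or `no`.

Step 1: PC=0 exec 'MOV A, 5'. After: A=5 B=0 C=0 D=0 ZF=0 PC=1
Step 2: PC=1 exec 'MOV B, 6'. After: A=5 B=6 C=0 D=0 ZF=0 PC=2
Step 3: PC=2 exec 'SUB A, B'. After: A=-1 B=6 C=0 D=0 ZF=0 PC=3
Step 4: PC=3 exec 'JNZ 6'. After: A=-1 B=6 C=0 D=0 ZF=0 PC=6
Step 5: PC=6 exec 'ADD C, 2'. After: A=-1 B=6 C=2 D=0 ZF=0 PC=7
Step 6: PC=7 exec 'ADD C, 1'. After: A=-1 B=6 C=3 D=0 ZF=0 PC=8
Step 7: PC=8 exec 'ADD C, 5'. After: A=-1 B=6 C=8 D=0 ZF=0 PC=9
Step 8: PC=9 exec 'ADD B, 1'. After: A=-1 B=7 C=8 D=0 ZF=0 PC=10
Step 9: PC=10 exec 'ADD D, 3'. After: A=-1 B=7 C=8 D=3 ZF=0 PC=11
Step 10: PC=11 exec 'ADD D, 6'. After: A=-1 B=7 C=8 D=9 ZF=0 PC=12
Step 11: PC=12 exec 'ADD C, 1'. After: A=-1 B=7 C=9 D=9 ZF=0 PC=13
Step 12: PC=13 exec 'HALT'. After: A=-1 B=7 C=9 D=9 ZF=0 PC=13 HALTED

Answer: yes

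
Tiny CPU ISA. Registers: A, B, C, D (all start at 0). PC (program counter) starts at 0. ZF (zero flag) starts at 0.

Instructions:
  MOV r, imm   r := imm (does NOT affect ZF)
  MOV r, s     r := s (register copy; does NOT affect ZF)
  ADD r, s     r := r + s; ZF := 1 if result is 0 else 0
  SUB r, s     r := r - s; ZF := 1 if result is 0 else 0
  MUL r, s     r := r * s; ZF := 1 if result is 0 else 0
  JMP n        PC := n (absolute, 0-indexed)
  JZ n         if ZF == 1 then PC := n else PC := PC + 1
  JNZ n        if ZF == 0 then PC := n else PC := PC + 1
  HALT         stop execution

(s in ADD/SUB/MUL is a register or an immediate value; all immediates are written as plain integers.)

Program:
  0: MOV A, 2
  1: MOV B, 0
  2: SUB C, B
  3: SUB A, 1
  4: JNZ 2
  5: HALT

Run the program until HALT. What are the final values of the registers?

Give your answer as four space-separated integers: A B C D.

Answer: 0 0 0 0

Derivation:
Step 1: PC=0 exec 'MOV A, 2'. After: A=2 B=0 C=0 D=0 ZF=0 PC=1
Step 2: PC=1 exec 'MOV B, 0'. After: A=2 B=0 C=0 D=0 ZF=0 PC=2
Step 3: PC=2 exec 'SUB C, B'. After: A=2 B=0 C=0 D=0 ZF=1 PC=3
Step 4: PC=3 exec 'SUB A, 1'. After: A=1 B=0 C=0 D=0 ZF=0 PC=4
Step 5: PC=4 exec 'JNZ 2'. After: A=1 B=0 C=0 D=0 ZF=0 PC=2
Step 6: PC=2 exec 'SUB C, B'. After: A=1 B=0 C=0 D=0 ZF=1 PC=3
Step 7: PC=3 exec 'SUB A, 1'. After: A=0 B=0 C=0 D=0 ZF=1 PC=4
Step 8: PC=4 exec 'JNZ 2'. After: A=0 B=0 C=0 D=0 ZF=1 PC=5
Step 9: PC=5 exec 'HALT'. After: A=0 B=0 C=0 D=0 ZF=1 PC=5 HALTED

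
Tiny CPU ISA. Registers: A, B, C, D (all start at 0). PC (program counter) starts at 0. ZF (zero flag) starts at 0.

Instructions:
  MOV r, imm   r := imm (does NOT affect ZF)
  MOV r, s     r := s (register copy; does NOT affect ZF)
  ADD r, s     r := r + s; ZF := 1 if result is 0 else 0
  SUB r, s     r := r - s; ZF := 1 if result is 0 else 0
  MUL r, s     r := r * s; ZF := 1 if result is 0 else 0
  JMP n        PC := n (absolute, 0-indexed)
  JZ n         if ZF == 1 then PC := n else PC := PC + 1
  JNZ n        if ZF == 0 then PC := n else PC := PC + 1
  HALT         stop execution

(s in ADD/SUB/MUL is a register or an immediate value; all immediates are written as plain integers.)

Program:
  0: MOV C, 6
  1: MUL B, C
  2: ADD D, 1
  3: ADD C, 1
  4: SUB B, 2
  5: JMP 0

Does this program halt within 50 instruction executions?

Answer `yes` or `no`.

Step 1: PC=0 exec 'MOV C, 6'. After: A=0 B=0 C=6 D=0 ZF=0 PC=1
Step 2: PC=1 exec 'MUL B, C'. After: A=0 B=0 C=6 D=0 ZF=1 PC=2
Step 3: PC=2 exec 'ADD D, 1'. After: A=0 B=0 C=6 D=1 ZF=0 PC=3
Step 4: PC=3 exec 'ADD C, 1'. After: A=0 B=0 C=7 D=1 ZF=0 PC=4
Step 5: PC=4 exec 'SUB B, 2'. After: A=0 B=-2 C=7 D=1 ZF=0 PC=5
Step 6: PC=5 exec 'JMP 0'. After: A=0 B=-2 C=7 D=1 ZF=0 PC=0
Step 7: PC=0 exec 'MOV C, 6'. After: A=0 B=-2 C=6 D=1 ZF=0 PC=1
Step 8: PC=1 exec 'MUL B, C'. After: A=0 B=-12 C=6 D=1 ZF=0 PC=2
Step 9: PC=2 exec 'ADD D, 1'. After: A=0 B=-12 C=6 D=2 ZF=0 PC=3
Step 10: PC=3 exec 'ADD C, 1'. After: A=0 B=-12 C=7 D=2 ZF=0 PC=4
Step 11: PC=4 exec 'SUB B, 2'. After: A=0 B=-14 C=7 D=2 ZF=0 PC=5
Step 12: PC=5 exec 'JMP 0'. After: A=0 B=-14 C=7 D=2 ZF=0 PC=0
Step 13: PC=0 exec 'MOV C, 6'. After: A=0 B=-14 C=6 D=2 ZF=0 PC=1
Step 14: PC=1 exec 'MUL B, C'. After: A=0 B=-84 C=6 D=2 ZF=0 PC=2
Step 15: PC=2 exec 'ADD D, 1'. After: A=0 B=-84 C=6 D=3 ZF=0 PC=3
After 50 steps: not halted. PC revisits the same instructions with no path to HALT; will never halt.

Answer: no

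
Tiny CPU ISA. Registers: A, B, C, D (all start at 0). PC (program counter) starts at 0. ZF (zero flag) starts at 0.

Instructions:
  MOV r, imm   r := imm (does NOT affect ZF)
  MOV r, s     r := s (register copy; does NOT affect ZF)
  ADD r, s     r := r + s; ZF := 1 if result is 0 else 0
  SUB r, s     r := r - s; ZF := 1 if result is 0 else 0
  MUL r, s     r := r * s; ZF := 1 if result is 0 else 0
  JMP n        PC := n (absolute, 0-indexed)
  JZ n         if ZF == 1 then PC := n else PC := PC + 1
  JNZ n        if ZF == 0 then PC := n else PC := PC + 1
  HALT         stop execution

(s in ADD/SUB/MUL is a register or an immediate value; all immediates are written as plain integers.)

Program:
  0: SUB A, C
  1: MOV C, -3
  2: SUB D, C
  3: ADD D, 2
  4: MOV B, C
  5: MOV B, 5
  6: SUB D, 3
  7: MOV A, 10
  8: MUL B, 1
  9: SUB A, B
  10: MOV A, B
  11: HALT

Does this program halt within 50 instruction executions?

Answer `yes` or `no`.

Answer: yes

Derivation:
Step 1: PC=0 exec 'SUB A, C'. After: A=0 B=0 C=0 D=0 ZF=1 PC=1
Step 2: PC=1 exec 'MOV C, -3'. After: A=0 B=0 C=-3 D=0 ZF=1 PC=2
Step 3: PC=2 exec 'SUB D, C'. After: A=0 B=0 C=-3 D=3 ZF=0 PC=3
Step 4: PC=3 exec 'ADD D, 2'. After: A=0 B=0 C=-3 D=5 ZF=0 PC=4
Step 5: PC=4 exec 'MOV B, C'. After: A=0 B=-3 C=-3 D=5 ZF=0 PC=5
Step 6: PC=5 exec 'MOV B, 5'. After: A=0 B=5 C=-3 D=5 ZF=0 PC=6
Step 7: PC=6 exec 'SUB D, 3'. After: A=0 B=5 C=-3 D=2 ZF=0 PC=7
Step 8: PC=7 exec 'MOV A, 10'. After: A=10 B=5 C=-3 D=2 ZF=0 PC=8
Step 9: PC=8 exec 'MUL B, 1'. After: A=10 B=5 C=-3 D=2 ZF=0 PC=9
Step 10: PC=9 exec 'SUB A, B'. After: A=5 B=5 C=-3 D=2 ZF=0 PC=10
Step 11: PC=10 exec 'MOV A, B'. After: A=5 B=5 C=-3 D=2 ZF=0 PC=11
Step 12: PC=11 exec 'HALT'. After: A=5 B=5 C=-3 D=2 ZF=0 PC=11 HALTED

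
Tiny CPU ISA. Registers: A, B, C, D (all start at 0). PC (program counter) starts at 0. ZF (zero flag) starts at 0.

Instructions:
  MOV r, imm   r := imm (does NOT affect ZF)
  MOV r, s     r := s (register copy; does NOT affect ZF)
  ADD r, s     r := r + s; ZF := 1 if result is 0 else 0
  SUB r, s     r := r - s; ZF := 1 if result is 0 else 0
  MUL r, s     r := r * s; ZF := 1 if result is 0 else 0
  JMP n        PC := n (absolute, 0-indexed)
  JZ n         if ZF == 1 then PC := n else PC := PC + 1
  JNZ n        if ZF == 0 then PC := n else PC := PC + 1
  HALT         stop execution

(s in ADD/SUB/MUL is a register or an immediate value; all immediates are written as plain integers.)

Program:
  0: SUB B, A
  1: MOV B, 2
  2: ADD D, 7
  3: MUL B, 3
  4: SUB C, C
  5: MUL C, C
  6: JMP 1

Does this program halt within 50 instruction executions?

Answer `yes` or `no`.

Answer: no

Derivation:
Step 1: PC=0 exec 'SUB B, A'. After: A=0 B=0 C=0 D=0 ZF=1 PC=1
Step 2: PC=1 exec 'MOV B, 2'. After: A=0 B=2 C=0 D=0 ZF=1 PC=2
Step 3: PC=2 exec 'ADD D, 7'. After: A=0 B=2 C=0 D=7 ZF=0 PC=3
Step 4: PC=3 exec 'MUL B, 3'. After: A=0 B=6 C=0 D=7 ZF=0 PC=4
Step 5: PC=4 exec 'SUB C, C'. After: A=0 B=6 C=0 D=7 ZF=1 PC=5
Step 6: PC=5 exec 'MUL C, C'. After: A=0 B=6 C=0 D=7 ZF=1 PC=6
Step 7: PC=6 exec 'JMP 1'. After: A=0 B=6 C=0 D=7 ZF=1 PC=1
Step 8: PC=1 exec 'MOV B, 2'. After: A=0 B=2 C=0 D=7 ZF=1 PC=2
Step 9: PC=2 exec 'ADD D, 7'. After: A=0 B=2 C=0 D=14 ZF=0 PC=3
Step 10: PC=3 exec 'MUL B, 3'. After: A=0 B=6 C=0 D=14 ZF=0 PC=4
Step 11: PC=4 exec 'SUB C, C'. After: A=0 B=6 C=0 D=14 ZF=1 PC=5
Step 12: PC=5 exec 'MUL C, C'. After: A=0 B=6 C=0 D=14 ZF=1 PC=6
Step 13: PC=6 exec 'JMP 1'. After: A=0 B=6 C=0 D=14 ZF=1 PC=1
Step 14: PC=1 exec 'MOV B, 2'. After: A=0 B=2 C=0 D=14 ZF=1 PC=2
Step 15: PC=2 exec 'ADD D, 7'. After: A=0 B=2 C=0 D=21 ZF=0 PC=3
After 50 steps: not halted. PC revisits the same instructions with no path to HALT; will never halt.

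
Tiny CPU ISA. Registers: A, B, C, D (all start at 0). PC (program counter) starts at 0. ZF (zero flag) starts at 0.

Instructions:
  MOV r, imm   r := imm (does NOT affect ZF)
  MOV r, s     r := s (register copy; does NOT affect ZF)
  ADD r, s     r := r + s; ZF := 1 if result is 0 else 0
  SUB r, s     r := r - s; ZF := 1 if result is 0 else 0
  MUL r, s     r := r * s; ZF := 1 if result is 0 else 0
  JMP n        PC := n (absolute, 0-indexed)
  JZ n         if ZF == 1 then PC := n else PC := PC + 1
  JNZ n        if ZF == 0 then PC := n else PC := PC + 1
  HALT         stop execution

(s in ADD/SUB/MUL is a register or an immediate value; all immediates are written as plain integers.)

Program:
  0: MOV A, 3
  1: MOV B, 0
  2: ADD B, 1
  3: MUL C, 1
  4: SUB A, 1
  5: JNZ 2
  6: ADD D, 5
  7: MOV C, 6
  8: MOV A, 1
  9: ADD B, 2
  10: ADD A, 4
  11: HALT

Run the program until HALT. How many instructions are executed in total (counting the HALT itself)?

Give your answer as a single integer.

Answer: 20

Derivation:
Step 1: PC=0 exec 'MOV A, 3'. After: A=3 B=0 C=0 D=0 ZF=0 PC=1
Step 2: PC=1 exec 'MOV B, 0'. After: A=3 B=0 C=0 D=0 ZF=0 PC=2
Step 3: PC=2 exec 'ADD B, 1'. After: A=3 B=1 C=0 D=0 ZF=0 PC=3
Step 4: PC=3 exec 'MUL C, 1'. After: A=3 B=1 C=0 D=0 ZF=1 PC=4
Step 5: PC=4 exec 'SUB A, 1'. After: A=2 B=1 C=0 D=0 ZF=0 PC=5
Step 6: PC=5 exec 'JNZ 2'. After: A=2 B=1 C=0 D=0 ZF=0 PC=2
Step 7: PC=2 exec 'ADD B, 1'. After: A=2 B=2 C=0 D=0 ZF=0 PC=3
Step 8: PC=3 exec 'MUL C, 1'. After: A=2 B=2 C=0 D=0 ZF=1 PC=4
Step 9: PC=4 exec 'SUB A, 1'. After: A=1 B=2 C=0 D=0 ZF=0 PC=5
Step 10: PC=5 exec 'JNZ 2'. After: A=1 B=2 C=0 D=0 ZF=0 PC=2
Step 11: PC=2 exec 'ADD B, 1'. After: A=1 B=3 C=0 D=0 ZF=0 PC=3
Step 12: PC=3 exec 'MUL C, 1'. After: A=1 B=3 C=0 D=0 ZF=1 PC=4
Step 13: PC=4 exec 'SUB A, 1'. After: A=0 B=3 C=0 D=0 ZF=1 PC=5
Step 14: PC=5 exec 'JNZ 2'. After: A=0 B=3 C=0 D=0 ZF=1 PC=6
Step 15: PC=6 exec 'ADD D, 5'. After: A=0 B=3 C=0 D=5 ZF=0 PC=7
Step 16: PC=7 exec 'MOV C, 6'. After: A=0 B=3 C=6 D=5 ZF=0 PC=8
Step 17: PC=8 exec 'MOV A, 1'. After: A=1 B=3 C=6 D=5 ZF=0 PC=9
Step 18: PC=9 exec 'ADD B, 2'. After: A=1 B=5 C=6 D=5 ZF=0 PC=10
Step 19: PC=10 exec 'ADD A, 4'. After: A=5 B=5 C=6 D=5 ZF=0 PC=11
Step 20: PC=11 exec 'HALT'. After: A=5 B=5 C=6 D=5 ZF=0 PC=11 HALTED
Total instructions executed: 20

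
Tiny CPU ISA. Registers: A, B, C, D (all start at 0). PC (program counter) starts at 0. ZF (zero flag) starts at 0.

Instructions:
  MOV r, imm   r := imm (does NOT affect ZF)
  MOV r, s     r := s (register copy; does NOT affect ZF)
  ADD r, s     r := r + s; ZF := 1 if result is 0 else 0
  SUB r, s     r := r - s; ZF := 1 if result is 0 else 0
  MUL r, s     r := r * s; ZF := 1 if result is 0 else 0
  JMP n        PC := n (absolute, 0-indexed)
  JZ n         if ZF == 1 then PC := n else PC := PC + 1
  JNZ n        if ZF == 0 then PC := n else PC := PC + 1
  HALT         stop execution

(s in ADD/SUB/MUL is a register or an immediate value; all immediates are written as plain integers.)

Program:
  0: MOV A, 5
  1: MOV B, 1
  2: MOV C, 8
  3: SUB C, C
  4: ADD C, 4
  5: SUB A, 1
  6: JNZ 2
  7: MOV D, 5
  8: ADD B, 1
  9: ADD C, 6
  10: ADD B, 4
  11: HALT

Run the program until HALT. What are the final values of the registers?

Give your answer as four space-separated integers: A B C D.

Answer: 0 6 10 5

Derivation:
Step 1: PC=0 exec 'MOV A, 5'. After: A=5 B=0 C=0 D=0 ZF=0 PC=1
Step 2: PC=1 exec 'MOV B, 1'. After: A=5 B=1 C=0 D=0 ZF=0 PC=2
Step 3: PC=2 exec 'MOV C, 8'. After: A=5 B=1 C=8 D=0 ZF=0 PC=3
Step 4: PC=3 exec 'SUB C, C'. After: A=5 B=1 C=0 D=0 ZF=1 PC=4
Step 5: PC=4 exec 'ADD C, 4'. After: A=5 B=1 C=4 D=0 ZF=0 PC=5
Step 6: PC=5 exec 'SUB A, 1'. After: A=4 B=1 C=4 D=0 ZF=0 PC=6
Step 7: PC=6 exec 'JNZ 2'. After: A=4 B=1 C=4 D=0 ZF=0 PC=2
Step 8: PC=2 exec 'MOV C, 8'. After: A=4 B=1 C=8 D=0 ZF=0 PC=3
Step 9: PC=3 exec 'SUB C, C'. After: A=4 B=1 C=0 D=0 ZF=1 PC=4
Step 10: PC=4 exec 'ADD C, 4'. After: A=4 B=1 C=4 D=0 ZF=0 PC=5
Step 11: PC=5 exec 'SUB A, 1'. After: A=3 B=1 C=4 D=0 ZF=0 PC=6
Step 12: PC=6 exec 'JNZ 2'. After: A=3 B=1 C=4 D=0 ZF=0 PC=2
Step 13: PC=2 exec 'MOV C, 8'. After: A=3 B=1 C=8 D=0 ZF=0 PC=3
Step 14: PC=3 exec 'SUB C, C'. After: A=3 B=1 C=0 D=0 ZF=1 PC=4
Step 15: PC=4 exec 'ADD C, 4'. After: A=3 B=1 C=4 D=0 ZF=0 PC=5
Step 16: PC=5 exec 'SUB A, 1'. After: A=2 B=1 C=4 D=0 ZF=0 PC=6
Step 17: PC=6 exec 'JNZ 2'. After: A=2 B=1 C=4 D=0 ZF=0 PC=2
Step 18: PC=2 exec 'MOV C, 8'. After: A=2 B=1 C=8 D=0 ZF=0 PC=3
Step 19: PC=3 exec 'SUB C, C'. After: A=2 B=1 C=0 D=0 ZF=1 PC=4
Step 20: PC=4 exec 'ADD C, 4'. After: A=2 B=1 C=4 D=0 ZF=0 PC=5
Step 21: PC=5 exec 'SUB A, 1'. After: A=1 B=1 C=4 D=0 ZF=0 PC=6
Step 22: PC=6 exec 'JNZ 2'. After: A=1 B=1 C=4 D=0 ZF=0 PC=2
Step 23: PC=2 exec 'MOV C, 8'. After: A=1 B=1 C=8 D=0 ZF=0 PC=3
Step 24: PC=3 exec 'SUB C, C'. After: A=1 B=1 C=0 D=0 ZF=1 PC=4
Step 25: PC=4 exec 'ADD C, 4'. After: A=1 B=1 C=4 D=0 ZF=0 PC=5
Step 26: PC=5 exec 'SUB A, 1'. After: A=0 B=1 C=4 D=0 ZF=1 PC=6
Step 27: PC=6 exec 'JNZ 2'. After: A=0 B=1 C=4 D=0 ZF=1 PC=7
Step 28: PC=7 exec 'MOV D, 5'. After: A=0 B=1 C=4 D=5 ZF=1 PC=8
Step 29: PC=8 exec 'ADD B, 1'. After: A=0 B=2 C=4 D=5 ZF=0 PC=9
Step 30: PC=9 exec 'ADD C, 6'. After: A=0 B=2 C=10 D=5 ZF=0 PC=10
Step 31: PC=10 exec 'ADD B, 4'. After: A=0 B=6 C=10 D=5 ZF=0 PC=11
Step 32: PC=11 exec 'HALT'. After: A=0 B=6 C=10 D=5 ZF=0 PC=11 HALTED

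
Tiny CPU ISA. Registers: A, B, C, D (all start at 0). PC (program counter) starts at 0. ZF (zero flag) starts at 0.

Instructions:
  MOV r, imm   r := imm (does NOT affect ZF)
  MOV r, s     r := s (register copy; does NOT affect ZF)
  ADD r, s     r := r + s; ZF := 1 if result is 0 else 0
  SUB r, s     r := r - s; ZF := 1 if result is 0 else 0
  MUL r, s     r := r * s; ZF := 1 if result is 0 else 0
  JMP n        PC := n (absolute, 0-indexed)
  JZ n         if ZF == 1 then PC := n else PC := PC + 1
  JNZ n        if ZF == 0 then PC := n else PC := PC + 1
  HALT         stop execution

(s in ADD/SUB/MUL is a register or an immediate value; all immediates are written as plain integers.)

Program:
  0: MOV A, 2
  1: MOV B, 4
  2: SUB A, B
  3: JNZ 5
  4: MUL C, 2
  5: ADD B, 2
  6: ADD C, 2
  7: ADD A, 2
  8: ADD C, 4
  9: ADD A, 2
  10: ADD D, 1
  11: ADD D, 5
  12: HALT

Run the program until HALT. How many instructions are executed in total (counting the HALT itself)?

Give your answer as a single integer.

Answer: 12

Derivation:
Step 1: PC=0 exec 'MOV A, 2'. After: A=2 B=0 C=0 D=0 ZF=0 PC=1
Step 2: PC=1 exec 'MOV B, 4'. After: A=2 B=4 C=0 D=0 ZF=0 PC=2
Step 3: PC=2 exec 'SUB A, B'. After: A=-2 B=4 C=0 D=0 ZF=0 PC=3
Step 4: PC=3 exec 'JNZ 5'. After: A=-2 B=4 C=0 D=0 ZF=0 PC=5
Step 5: PC=5 exec 'ADD B, 2'. After: A=-2 B=6 C=0 D=0 ZF=0 PC=6
Step 6: PC=6 exec 'ADD C, 2'. After: A=-2 B=6 C=2 D=0 ZF=0 PC=7
Step 7: PC=7 exec 'ADD A, 2'. After: A=0 B=6 C=2 D=0 ZF=1 PC=8
Step 8: PC=8 exec 'ADD C, 4'. After: A=0 B=6 C=6 D=0 ZF=0 PC=9
Step 9: PC=9 exec 'ADD A, 2'. After: A=2 B=6 C=6 D=0 ZF=0 PC=10
Step 10: PC=10 exec 'ADD D, 1'. After: A=2 B=6 C=6 D=1 ZF=0 PC=11
Step 11: PC=11 exec 'ADD D, 5'. After: A=2 B=6 C=6 D=6 ZF=0 PC=12
Step 12: PC=12 exec 'HALT'. After: A=2 B=6 C=6 D=6 ZF=0 PC=12 HALTED
Total instructions executed: 12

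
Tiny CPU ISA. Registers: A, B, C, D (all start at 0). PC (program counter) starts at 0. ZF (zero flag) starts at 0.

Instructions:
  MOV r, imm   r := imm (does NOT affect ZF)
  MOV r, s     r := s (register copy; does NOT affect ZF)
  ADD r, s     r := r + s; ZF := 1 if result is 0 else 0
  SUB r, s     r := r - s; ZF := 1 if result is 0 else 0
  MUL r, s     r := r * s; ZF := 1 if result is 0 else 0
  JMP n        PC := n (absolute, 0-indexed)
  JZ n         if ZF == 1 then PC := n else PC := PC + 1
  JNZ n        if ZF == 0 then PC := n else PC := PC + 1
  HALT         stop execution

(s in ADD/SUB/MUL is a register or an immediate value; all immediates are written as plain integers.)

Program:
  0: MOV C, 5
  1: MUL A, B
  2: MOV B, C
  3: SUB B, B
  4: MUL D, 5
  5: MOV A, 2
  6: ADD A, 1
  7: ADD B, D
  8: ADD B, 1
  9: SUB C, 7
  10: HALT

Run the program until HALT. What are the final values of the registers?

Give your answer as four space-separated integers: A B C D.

Answer: 3 1 -2 0

Derivation:
Step 1: PC=0 exec 'MOV C, 5'. After: A=0 B=0 C=5 D=0 ZF=0 PC=1
Step 2: PC=1 exec 'MUL A, B'. After: A=0 B=0 C=5 D=0 ZF=1 PC=2
Step 3: PC=2 exec 'MOV B, C'. After: A=0 B=5 C=5 D=0 ZF=1 PC=3
Step 4: PC=3 exec 'SUB B, B'. After: A=0 B=0 C=5 D=0 ZF=1 PC=4
Step 5: PC=4 exec 'MUL D, 5'. After: A=0 B=0 C=5 D=0 ZF=1 PC=5
Step 6: PC=5 exec 'MOV A, 2'. After: A=2 B=0 C=5 D=0 ZF=1 PC=6
Step 7: PC=6 exec 'ADD A, 1'. After: A=3 B=0 C=5 D=0 ZF=0 PC=7
Step 8: PC=7 exec 'ADD B, D'. After: A=3 B=0 C=5 D=0 ZF=1 PC=8
Step 9: PC=8 exec 'ADD B, 1'. After: A=3 B=1 C=5 D=0 ZF=0 PC=9
Step 10: PC=9 exec 'SUB C, 7'. After: A=3 B=1 C=-2 D=0 ZF=0 PC=10
Step 11: PC=10 exec 'HALT'. After: A=3 B=1 C=-2 D=0 ZF=0 PC=10 HALTED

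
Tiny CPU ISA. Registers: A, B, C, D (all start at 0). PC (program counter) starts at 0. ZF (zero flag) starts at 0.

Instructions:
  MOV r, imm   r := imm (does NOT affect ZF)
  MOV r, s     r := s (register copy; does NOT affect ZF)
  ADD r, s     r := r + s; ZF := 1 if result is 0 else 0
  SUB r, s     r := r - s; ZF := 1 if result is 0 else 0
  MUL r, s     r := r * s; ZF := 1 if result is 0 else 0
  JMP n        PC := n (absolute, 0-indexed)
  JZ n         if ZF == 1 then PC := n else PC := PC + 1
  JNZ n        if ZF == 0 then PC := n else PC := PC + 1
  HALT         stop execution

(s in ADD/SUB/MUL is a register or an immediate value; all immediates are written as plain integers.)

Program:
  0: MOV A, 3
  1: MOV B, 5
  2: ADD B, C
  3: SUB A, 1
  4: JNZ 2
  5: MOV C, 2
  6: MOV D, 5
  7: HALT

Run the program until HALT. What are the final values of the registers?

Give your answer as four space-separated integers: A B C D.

Step 1: PC=0 exec 'MOV A, 3'. After: A=3 B=0 C=0 D=0 ZF=0 PC=1
Step 2: PC=1 exec 'MOV B, 5'. After: A=3 B=5 C=0 D=0 ZF=0 PC=2
Step 3: PC=2 exec 'ADD B, C'. After: A=3 B=5 C=0 D=0 ZF=0 PC=3
Step 4: PC=3 exec 'SUB A, 1'. After: A=2 B=5 C=0 D=0 ZF=0 PC=4
Step 5: PC=4 exec 'JNZ 2'. After: A=2 B=5 C=0 D=0 ZF=0 PC=2
Step 6: PC=2 exec 'ADD B, C'. After: A=2 B=5 C=0 D=0 ZF=0 PC=3
Step 7: PC=3 exec 'SUB A, 1'. After: A=1 B=5 C=0 D=0 ZF=0 PC=4
Step 8: PC=4 exec 'JNZ 2'. After: A=1 B=5 C=0 D=0 ZF=0 PC=2
Step 9: PC=2 exec 'ADD B, C'. After: A=1 B=5 C=0 D=0 ZF=0 PC=3
Step 10: PC=3 exec 'SUB A, 1'. After: A=0 B=5 C=0 D=0 ZF=1 PC=4
Step 11: PC=4 exec 'JNZ 2'. After: A=0 B=5 C=0 D=0 ZF=1 PC=5
Step 12: PC=5 exec 'MOV C, 2'. After: A=0 B=5 C=2 D=0 ZF=1 PC=6
Step 13: PC=6 exec 'MOV D, 5'. After: A=0 B=5 C=2 D=5 ZF=1 PC=7
Step 14: PC=7 exec 'HALT'. After: A=0 B=5 C=2 D=5 ZF=1 PC=7 HALTED

Answer: 0 5 2 5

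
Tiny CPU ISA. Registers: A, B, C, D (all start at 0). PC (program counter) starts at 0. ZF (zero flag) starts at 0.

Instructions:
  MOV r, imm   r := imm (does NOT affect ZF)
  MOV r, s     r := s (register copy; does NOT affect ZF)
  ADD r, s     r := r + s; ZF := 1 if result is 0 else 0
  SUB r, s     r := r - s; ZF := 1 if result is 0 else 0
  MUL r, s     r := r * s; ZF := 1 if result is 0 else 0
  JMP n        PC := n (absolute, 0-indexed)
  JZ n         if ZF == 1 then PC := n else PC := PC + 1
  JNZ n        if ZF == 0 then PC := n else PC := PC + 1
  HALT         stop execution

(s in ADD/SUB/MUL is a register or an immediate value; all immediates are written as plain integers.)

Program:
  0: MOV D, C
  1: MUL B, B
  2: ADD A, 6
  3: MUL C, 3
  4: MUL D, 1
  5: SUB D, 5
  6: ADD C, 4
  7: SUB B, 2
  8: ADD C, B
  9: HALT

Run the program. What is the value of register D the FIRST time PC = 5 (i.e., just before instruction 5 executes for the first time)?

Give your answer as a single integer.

Step 1: PC=0 exec 'MOV D, C'. After: A=0 B=0 C=0 D=0 ZF=0 PC=1
Step 2: PC=1 exec 'MUL B, B'. After: A=0 B=0 C=0 D=0 ZF=1 PC=2
Step 3: PC=2 exec 'ADD A, 6'. After: A=6 B=0 C=0 D=0 ZF=0 PC=3
Step 4: PC=3 exec 'MUL C, 3'. After: A=6 B=0 C=0 D=0 ZF=1 PC=4
Step 5: PC=4 exec 'MUL D, 1'. After: A=6 B=0 C=0 D=0 ZF=1 PC=5
First time PC=5: D=0

0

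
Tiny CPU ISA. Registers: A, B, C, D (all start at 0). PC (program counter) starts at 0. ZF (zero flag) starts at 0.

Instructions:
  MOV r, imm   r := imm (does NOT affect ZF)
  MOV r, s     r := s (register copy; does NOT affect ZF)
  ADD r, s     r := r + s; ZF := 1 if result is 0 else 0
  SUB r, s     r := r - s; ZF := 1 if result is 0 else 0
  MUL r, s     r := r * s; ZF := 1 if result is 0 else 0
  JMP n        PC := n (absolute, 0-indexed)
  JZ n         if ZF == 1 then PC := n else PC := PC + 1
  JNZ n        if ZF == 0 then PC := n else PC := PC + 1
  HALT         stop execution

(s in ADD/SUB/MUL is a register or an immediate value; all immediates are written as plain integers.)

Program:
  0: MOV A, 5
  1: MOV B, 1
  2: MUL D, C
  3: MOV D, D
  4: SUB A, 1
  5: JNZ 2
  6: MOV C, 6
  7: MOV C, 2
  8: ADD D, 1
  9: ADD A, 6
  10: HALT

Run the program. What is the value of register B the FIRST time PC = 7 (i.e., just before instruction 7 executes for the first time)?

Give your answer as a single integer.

Step 1: PC=0 exec 'MOV A, 5'. After: A=5 B=0 C=0 D=0 ZF=0 PC=1
Step 2: PC=1 exec 'MOV B, 1'. After: A=5 B=1 C=0 D=0 ZF=0 PC=2
Step 3: PC=2 exec 'MUL D, C'. After: A=5 B=1 C=0 D=0 ZF=1 PC=3
Step 4: PC=3 exec 'MOV D, D'. After: A=5 B=1 C=0 D=0 ZF=1 PC=4
Step 5: PC=4 exec 'SUB A, 1'. After: A=4 B=1 C=0 D=0 ZF=0 PC=5
Step 6: PC=5 exec 'JNZ 2'. After: A=4 B=1 C=0 D=0 ZF=0 PC=2
Step 7: PC=2 exec 'MUL D, C'. After: A=4 B=1 C=0 D=0 ZF=1 PC=3
Step 8: PC=3 exec 'MOV D, D'. After: A=4 B=1 C=0 D=0 ZF=1 PC=4
Step 9: PC=4 exec 'SUB A, 1'. After: A=3 B=1 C=0 D=0 ZF=0 PC=5
Step 10: PC=5 exec 'JNZ 2'. After: A=3 B=1 C=0 D=0 ZF=0 PC=2
Step 11: PC=2 exec 'MUL D, C'. After: A=3 B=1 C=0 D=0 ZF=1 PC=3
Step 12: PC=3 exec 'MOV D, D'. After: A=3 B=1 C=0 D=0 ZF=1 PC=4
Step 13: PC=4 exec 'SUB A, 1'. After: A=2 B=1 C=0 D=0 ZF=0 PC=5
Step 14: PC=5 exec 'JNZ 2'. After: A=2 B=1 C=0 D=0 ZF=0 PC=2
Step 15: PC=2 exec 'MUL D, C'. After: A=2 B=1 C=0 D=0 ZF=1 PC=3
Step 16: PC=3 exec 'MOV D, D'. After: A=2 B=1 C=0 D=0 ZF=1 PC=4
Step 17: PC=4 exec 'SUB A, 1'. After: A=1 B=1 C=0 D=0 ZF=0 PC=5
Step 18: PC=5 exec 'JNZ 2'. After: A=1 B=1 C=0 D=0 ZF=0 PC=2
Step 19: PC=2 exec 'MUL D, C'. After: A=1 B=1 C=0 D=0 ZF=1 PC=3
Step 20: PC=3 exec 'MOV D, D'. After: A=1 B=1 C=0 D=0 ZF=1 PC=4
Step 21: PC=4 exec 'SUB A, 1'. After: A=0 B=1 C=0 D=0 ZF=1 PC=5
Step 22: PC=5 exec 'JNZ 2'. After: A=0 B=1 C=0 D=0 ZF=1 PC=6
Step 23: PC=6 exec 'MOV C, 6'. After: A=0 B=1 C=6 D=0 ZF=1 PC=7
First time PC=7: B=1

1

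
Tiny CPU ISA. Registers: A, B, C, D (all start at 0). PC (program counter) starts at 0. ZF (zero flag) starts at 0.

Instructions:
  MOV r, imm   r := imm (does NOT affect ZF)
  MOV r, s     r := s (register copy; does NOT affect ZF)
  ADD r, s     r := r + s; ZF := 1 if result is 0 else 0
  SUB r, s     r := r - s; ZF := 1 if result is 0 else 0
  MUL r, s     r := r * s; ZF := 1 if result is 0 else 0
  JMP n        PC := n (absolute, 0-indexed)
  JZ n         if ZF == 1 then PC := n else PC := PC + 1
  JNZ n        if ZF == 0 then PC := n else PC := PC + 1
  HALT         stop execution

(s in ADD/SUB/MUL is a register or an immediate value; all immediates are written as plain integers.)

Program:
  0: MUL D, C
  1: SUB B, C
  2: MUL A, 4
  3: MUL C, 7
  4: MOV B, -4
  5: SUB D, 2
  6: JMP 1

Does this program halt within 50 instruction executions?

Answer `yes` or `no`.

Step 1: PC=0 exec 'MUL D, C'. After: A=0 B=0 C=0 D=0 ZF=1 PC=1
Step 2: PC=1 exec 'SUB B, C'. After: A=0 B=0 C=0 D=0 ZF=1 PC=2
Step 3: PC=2 exec 'MUL A, 4'. After: A=0 B=0 C=0 D=0 ZF=1 PC=3
Step 4: PC=3 exec 'MUL C, 7'. After: A=0 B=0 C=0 D=0 ZF=1 PC=4
Step 5: PC=4 exec 'MOV B, -4'. After: A=0 B=-4 C=0 D=0 ZF=1 PC=5
Step 6: PC=5 exec 'SUB D, 2'. After: A=0 B=-4 C=0 D=-2 ZF=0 PC=6
Step 7: PC=6 exec 'JMP 1'. After: A=0 B=-4 C=0 D=-2 ZF=0 PC=1
Step 8: PC=1 exec 'SUB B, C'. After: A=0 B=-4 C=0 D=-2 ZF=0 PC=2
Step 9: PC=2 exec 'MUL A, 4'. After: A=0 B=-4 C=0 D=-2 ZF=1 PC=3
Step 10: PC=3 exec 'MUL C, 7'. After: A=0 B=-4 C=0 D=-2 ZF=1 PC=4
Step 11: PC=4 exec 'MOV B, -4'. After: A=0 B=-4 C=0 D=-2 ZF=1 PC=5
Step 12: PC=5 exec 'SUB D, 2'. After: A=0 B=-4 C=0 D=-4 ZF=0 PC=6
Step 13: PC=6 exec 'JMP 1'. After: A=0 B=-4 C=0 D=-4 ZF=0 PC=1
Step 14: PC=1 exec 'SUB B, C'. After: A=0 B=-4 C=0 D=-4 ZF=0 PC=2
Step 15: PC=2 exec 'MUL A, 4'. After: A=0 B=-4 C=0 D=-4 ZF=1 PC=3
After 50 steps: not halted. PC revisits the same instructions with no path to HALT; will never halt.

Answer: no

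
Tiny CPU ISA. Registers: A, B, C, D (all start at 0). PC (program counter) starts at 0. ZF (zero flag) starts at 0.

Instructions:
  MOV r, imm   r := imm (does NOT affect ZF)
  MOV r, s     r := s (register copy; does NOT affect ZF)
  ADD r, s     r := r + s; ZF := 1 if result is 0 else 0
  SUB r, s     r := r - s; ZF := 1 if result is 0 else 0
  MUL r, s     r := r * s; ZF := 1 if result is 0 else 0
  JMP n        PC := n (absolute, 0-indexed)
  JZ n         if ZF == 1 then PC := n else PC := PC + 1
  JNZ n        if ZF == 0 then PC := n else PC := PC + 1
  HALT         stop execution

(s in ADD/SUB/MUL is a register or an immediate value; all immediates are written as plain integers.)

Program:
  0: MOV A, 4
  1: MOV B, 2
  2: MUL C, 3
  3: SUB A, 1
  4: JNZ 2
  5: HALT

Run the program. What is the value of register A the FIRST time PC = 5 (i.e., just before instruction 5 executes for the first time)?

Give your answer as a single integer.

Step 1: PC=0 exec 'MOV A, 4'. After: A=4 B=0 C=0 D=0 ZF=0 PC=1
Step 2: PC=1 exec 'MOV B, 2'. After: A=4 B=2 C=0 D=0 ZF=0 PC=2
Step 3: PC=2 exec 'MUL C, 3'. After: A=4 B=2 C=0 D=0 ZF=1 PC=3
Step 4: PC=3 exec 'SUB A, 1'. After: A=3 B=2 C=0 D=0 ZF=0 PC=4
Step 5: PC=4 exec 'JNZ 2'. After: A=3 B=2 C=0 D=0 ZF=0 PC=2
Step 6: PC=2 exec 'MUL C, 3'. After: A=3 B=2 C=0 D=0 ZF=1 PC=3
Step 7: PC=3 exec 'SUB A, 1'. After: A=2 B=2 C=0 D=0 ZF=0 PC=4
Step 8: PC=4 exec 'JNZ 2'. After: A=2 B=2 C=0 D=0 ZF=0 PC=2
Step 9: PC=2 exec 'MUL C, 3'. After: A=2 B=2 C=0 D=0 ZF=1 PC=3
Step 10: PC=3 exec 'SUB A, 1'. After: A=1 B=2 C=0 D=0 ZF=0 PC=4
Step 11: PC=4 exec 'JNZ 2'. After: A=1 B=2 C=0 D=0 ZF=0 PC=2
Step 12: PC=2 exec 'MUL C, 3'. After: A=1 B=2 C=0 D=0 ZF=1 PC=3
Step 13: PC=3 exec 'SUB A, 1'. After: A=0 B=2 C=0 D=0 ZF=1 PC=4
Step 14: PC=4 exec 'JNZ 2'. After: A=0 B=2 C=0 D=0 ZF=1 PC=5
First time PC=5: A=0

0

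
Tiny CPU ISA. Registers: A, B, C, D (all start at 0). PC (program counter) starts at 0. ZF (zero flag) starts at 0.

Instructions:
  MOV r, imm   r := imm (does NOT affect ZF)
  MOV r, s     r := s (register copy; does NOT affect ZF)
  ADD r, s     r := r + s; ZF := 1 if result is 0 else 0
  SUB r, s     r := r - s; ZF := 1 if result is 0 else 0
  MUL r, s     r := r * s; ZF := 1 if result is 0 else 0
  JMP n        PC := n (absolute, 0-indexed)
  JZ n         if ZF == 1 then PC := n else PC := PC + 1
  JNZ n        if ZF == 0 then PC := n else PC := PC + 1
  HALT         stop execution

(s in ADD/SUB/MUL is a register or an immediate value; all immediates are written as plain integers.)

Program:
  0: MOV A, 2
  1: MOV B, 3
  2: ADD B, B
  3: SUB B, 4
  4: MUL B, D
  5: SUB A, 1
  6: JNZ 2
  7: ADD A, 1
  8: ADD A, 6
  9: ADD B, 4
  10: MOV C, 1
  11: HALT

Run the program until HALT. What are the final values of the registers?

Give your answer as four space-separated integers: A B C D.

Answer: 7 4 1 0

Derivation:
Step 1: PC=0 exec 'MOV A, 2'. After: A=2 B=0 C=0 D=0 ZF=0 PC=1
Step 2: PC=1 exec 'MOV B, 3'. After: A=2 B=3 C=0 D=0 ZF=0 PC=2
Step 3: PC=2 exec 'ADD B, B'. After: A=2 B=6 C=0 D=0 ZF=0 PC=3
Step 4: PC=3 exec 'SUB B, 4'. After: A=2 B=2 C=0 D=0 ZF=0 PC=4
Step 5: PC=4 exec 'MUL B, D'. After: A=2 B=0 C=0 D=0 ZF=1 PC=5
Step 6: PC=5 exec 'SUB A, 1'. After: A=1 B=0 C=0 D=0 ZF=0 PC=6
Step 7: PC=6 exec 'JNZ 2'. After: A=1 B=0 C=0 D=0 ZF=0 PC=2
Step 8: PC=2 exec 'ADD B, B'. After: A=1 B=0 C=0 D=0 ZF=1 PC=3
Step 9: PC=3 exec 'SUB B, 4'. After: A=1 B=-4 C=0 D=0 ZF=0 PC=4
Step 10: PC=4 exec 'MUL B, D'. After: A=1 B=0 C=0 D=0 ZF=1 PC=5
Step 11: PC=5 exec 'SUB A, 1'. After: A=0 B=0 C=0 D=0 ZF=1 PC=6
Step 12: PC=6 exec 'JNZ 2'. After: A=0 B=0 C=0 D=0 ZF=1 PC=7
Step 13: PC=7 exec 'ADD A, 1'. After: A=1 B=0 C=0 D=0 ZF=0 PC=8
Step 14: PC=8 exec 'ADD A, 6'. After: A=7 B=0 C=0 D=0 ZF=0 PC=9
Step 15: PC=9 exec 'ADD B, 4'. After: A=7 B=4 C=0 D=0 ZF=0 PC=10
Step 16: PC=10 exec 'MOV C, 1'. After: A=7 B=4 C=1 D=0 ZF=0 PC=11
Step 17: PC=11 exec 'HALT'. After: A=7 B=4 C=1 D=0 ZF=0 PC=11 HALTED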